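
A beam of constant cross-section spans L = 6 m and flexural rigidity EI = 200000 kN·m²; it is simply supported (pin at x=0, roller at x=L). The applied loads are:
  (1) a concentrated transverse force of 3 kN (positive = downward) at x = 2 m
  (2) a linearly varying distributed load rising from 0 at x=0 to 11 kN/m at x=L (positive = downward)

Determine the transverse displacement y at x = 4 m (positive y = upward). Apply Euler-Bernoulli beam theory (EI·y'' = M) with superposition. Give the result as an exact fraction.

y(4) = -13/28125 m

Load 1 — point force P=3 kN at a=2 m (b=L-a=4):
  y_1 = -Pa(L-x)(2Lx-a²-x²)/(6LEI)  [x>a] = -3·2·(6-4)·(2·6·4-2²-4²)/(6·6·200000) = -7/150000 m
Load 2 — triangular load w₀=11 kN/m (0→w₀ over full span):
  y_2 = -w₀x(7L⁴-10L²x²+3x⁴)/(360LEI) = -11·4·(7·6⁴-10·6²·4²+3·4⁴)/(360·6·200000) = -187/450000 m
Superposition: y = Σ y_i = -13/28125 m ≈ -0.000462 m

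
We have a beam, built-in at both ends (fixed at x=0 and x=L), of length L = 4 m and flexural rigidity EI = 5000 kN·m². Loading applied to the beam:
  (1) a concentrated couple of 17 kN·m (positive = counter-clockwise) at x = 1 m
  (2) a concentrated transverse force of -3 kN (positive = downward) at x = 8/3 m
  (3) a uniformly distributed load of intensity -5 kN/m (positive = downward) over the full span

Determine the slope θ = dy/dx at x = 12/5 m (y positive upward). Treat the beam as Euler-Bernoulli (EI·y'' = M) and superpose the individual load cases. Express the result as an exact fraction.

Load 1 — applied couple M₀=17 kN·m at a=1 m (b=L-a=3):
  θ_1 = (R_Ax²/2 - M_Ax - M₀(x-a))/EI  [x>a] with R_A=153/32, M_A=-51/16 = ((153/32)·(12/5)²/2 - (-51/16)·(12/5) - 17·((12/5)-1))/5000 = -119/250000 rad
Load 2 — point force P=-3 kN at a=8/3 m (b=L-a=4/3):
  θ_2 = -Pb²x(2aL-(3a+b)x)/(2L³EI)  [x≤a] = -(-3)·(4/3)²·(12/5)·(2·(8/3)·4-(3·(8/3)+(4/3))·(12/5))/(2·4³·5000) = -1/46875 rad
Load 3 — uniform load w=-5 kN/m over full span:
  θ_3 = -wx(L-x)(L-2x)/(12EI) = -(-5)·(12/5)·(4-(12/5))·(4-2·(12/5))/(12·5000) = -4/15625 rad
Superposition: θ = Σ θ_i = -113/150000 rad ≈ -0.000753 rad

θ(12/5) = -113/150000 rad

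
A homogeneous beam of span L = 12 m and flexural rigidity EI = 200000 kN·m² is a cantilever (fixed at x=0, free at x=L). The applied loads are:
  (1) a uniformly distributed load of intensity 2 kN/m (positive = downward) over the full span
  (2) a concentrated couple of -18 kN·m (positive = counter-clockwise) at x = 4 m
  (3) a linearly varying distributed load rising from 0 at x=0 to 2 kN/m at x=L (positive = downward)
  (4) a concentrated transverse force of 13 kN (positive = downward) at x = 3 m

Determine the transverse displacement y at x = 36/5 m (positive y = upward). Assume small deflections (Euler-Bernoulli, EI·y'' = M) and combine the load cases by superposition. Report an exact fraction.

y(36/5) = -155288583/6250000000 m

Load 1 — uniform load w=2 kN/m over full span:
  y_1 = -wx²(x²-4Lx+6L²)/(24EI) = -2·(36/5)²·((36/5)²-4·12·(36/5)+6·12²)/(24·200000) = -24057/1953125 m
Load 2 — applied couple M₀=-18 kN·m at a=4 m (b=L-a=8):
  y_2 = M₀a(2x-a)/(2EI)  [x>a] = (-18)·4·(2·(36/5)-4)/(2·200000) = -117/62500 m
Load 3 — triangular load w₀=2 kN/m (0→w₀ over full span):
  y_3 = (w₀Lx³/12-w₀L²x²/6-w₀x⁵/(120L))/EI = (2·12·(36/5)³/12-2·12²·(36/5)²/6-2·(36/5)⁵/(120·12))/200000 = -431811/48828125 m
Load 4 — point force P=13 kN at a=3 m (b=L-a=9):
  y_4 = -Pa²(3x-a)/(6EI)  [x>a] = -13·3²·(3·(36/5)-3)/(6·200000) = -3627/2000000 m
Superposition: y = Σ y_i = -155288583/6250000000 m ≈ -0.024846 m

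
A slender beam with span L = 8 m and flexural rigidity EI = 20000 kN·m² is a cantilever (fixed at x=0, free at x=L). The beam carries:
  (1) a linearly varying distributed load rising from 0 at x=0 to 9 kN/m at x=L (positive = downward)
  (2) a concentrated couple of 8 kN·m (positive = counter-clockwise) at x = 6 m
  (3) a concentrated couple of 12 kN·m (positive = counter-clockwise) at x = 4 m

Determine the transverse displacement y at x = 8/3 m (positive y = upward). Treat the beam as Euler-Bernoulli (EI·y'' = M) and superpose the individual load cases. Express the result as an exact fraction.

Load 1 — triangular load w₀=9 kN/m (0→w₀ over full span):
  y_1 = (w₀Lx³/12-w₀L²x²/6-w₀x⁵/(120L))/EI = (9·8·(8/3)³/12-9·8²·(8/3)²/6-9·(8/3)⁵/(120·8))/20000 = -7216/253125 m
Load 2 — applied couple M₀=8 kN·m at a=6 m (b=L-a=2):
  y_2 = M₀x²/(2EI)  [x≤a] = 8·(8/3)²/(2·20000) = 8/5625 m
Load 3 — applied couple M₀=12 kN·m at a=4 m (b=L-a=4):
  y_3 = M₀x²/(2EI)  [x≤a] = 12·(8/3)²/(2·20000) = 4/1875 m
Superposition: y = Σ y_i = -6316/253125 m ≈ -0.024952 m

y(8/3) = -6316/253125 m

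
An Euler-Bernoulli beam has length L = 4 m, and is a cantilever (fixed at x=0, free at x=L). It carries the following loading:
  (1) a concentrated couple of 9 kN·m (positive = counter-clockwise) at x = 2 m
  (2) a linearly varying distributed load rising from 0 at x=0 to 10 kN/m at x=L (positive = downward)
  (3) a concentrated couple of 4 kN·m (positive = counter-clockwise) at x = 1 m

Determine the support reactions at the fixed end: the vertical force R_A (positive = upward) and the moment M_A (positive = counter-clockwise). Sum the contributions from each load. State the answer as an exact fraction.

R_A = 20 kN, M_A = 121/3 kN·m

Load 1 — applied couple M₀=9 kN·m at a=2 m (b=L-a=2):
  R_A = 0 kN
  M_A = -M₀ = -9 kN·m
Load 2 — triangular load w₀=10 kN/m (0→w₀ over full span):
  R_A = w₀L/2 = 10·4/2 = 20 kN
  M_A = w₀L²/3 = 10·4²/3 = 160/3 kN·m
Load 3 — applied couple M₀=4 kN·m at a=1 m (b=L-a=3):
  R_A = 0 kN
  M_A = -M₀ = -4 kN·m
Superposition: R_A = 20 kN, M_A = 121/3 kN·m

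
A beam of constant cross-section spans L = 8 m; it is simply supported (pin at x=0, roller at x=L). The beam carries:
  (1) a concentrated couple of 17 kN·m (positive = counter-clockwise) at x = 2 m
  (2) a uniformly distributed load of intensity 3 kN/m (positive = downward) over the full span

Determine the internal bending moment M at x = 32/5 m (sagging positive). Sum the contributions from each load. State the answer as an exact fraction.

Load 1 — applied couple M₀=17 kN·m at a=2 m (b=L-a=6):
  M_1 = M₀x/L - M₀  [x>a] = 17·(32/5)/8 - 17 = -17/5 kN·m
Load 2 — uniform load w=3 kN/m over full span:
  M_2 = wx(L-x)/2 = 3·(32/5)·(8-(32/5))/2 = 384/25 kN·m
Superposition: M = Σ M_i = 299/25 kN·m ≈ 11.960000 kN·m

M(32/5) = 299/25 kN·m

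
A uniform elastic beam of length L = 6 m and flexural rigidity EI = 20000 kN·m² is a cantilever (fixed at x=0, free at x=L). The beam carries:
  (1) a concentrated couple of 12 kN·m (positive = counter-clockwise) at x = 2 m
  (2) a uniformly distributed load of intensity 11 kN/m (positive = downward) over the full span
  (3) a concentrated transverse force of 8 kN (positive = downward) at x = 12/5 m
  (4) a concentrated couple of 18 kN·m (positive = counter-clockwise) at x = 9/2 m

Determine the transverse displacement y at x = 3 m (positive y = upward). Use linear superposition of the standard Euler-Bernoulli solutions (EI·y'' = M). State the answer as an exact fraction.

y(3) = -552813/20000000 m

Load 1 — applied couple M₀=12 kN·m at a=2 m (b=L-a=4):
  y_1 = M₀a(2x-a)/(2EI)  [x>a] = 12·2·(2·3-2)/(2·20000) = 3/1250 m
Load 2 — uniform load w=11 kN/m over full span:
  y_2 = -wx²(x²-4Lx+6L²)/(24EI) = -11·3²·(3²-4·6·3+6·6²)/(24·20000) = -5049/160000 m
Load 3 — point force P=8 kN at a=12/5 m (b=L-a=18/5):
  y_3 = -Pa²(3x-a)/(6EI)  [x>a] = -8·(12/5)²·(3·3-(12/5))/(6·20000) = -198/78125 m
Load 4 — applied couple M₀=18 kN·m at a=9/2 m (b=L-a=3/2):
  y_4 = M₀x²/(2EI)  [x≤a] = 18·3²/(2·20000) = 81/20000 m
Superposition: y = Σ y_i = -552813/20000000 m ≈ -0.027641 m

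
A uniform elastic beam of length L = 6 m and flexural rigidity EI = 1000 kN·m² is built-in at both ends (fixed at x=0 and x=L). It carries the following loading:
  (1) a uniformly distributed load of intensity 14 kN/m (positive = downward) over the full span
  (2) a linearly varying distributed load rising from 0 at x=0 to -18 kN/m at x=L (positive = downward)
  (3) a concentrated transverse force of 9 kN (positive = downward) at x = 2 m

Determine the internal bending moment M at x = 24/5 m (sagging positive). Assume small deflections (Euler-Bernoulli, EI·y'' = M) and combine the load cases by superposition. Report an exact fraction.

M(24/5) = -468/125 kN·m

Load 1 — uniform load w=14 kN/m over full span:
  M_1 = wLx/2 - wL²/12 - wx²/2 = 14·6·(24/5)/2 - 14·6²/12 - 14·(24/5)²/2 = -42/25 kN·m
Load 2 — triangular load w₀=-18 kN/m (0→w₀ over full span):
  M_2 = 3w₀Lx/20 - w₀L²/30 - w₀x³/(6L) = 3·(-18)·6·(24/5)/20 - (-18)·6²/30 - (-18)·(24/5)³/(6·6) = -108/125 kN·m
Load 3 — point force P=9 kN at a=2 m (b=L-a=4):
  M_3 = Pa²(a+3b)(L-x)/L³ - Pa²b/L²  [x>a] = 9·2²·(2+3·4)·(6-(24/5))/6³ - 9·2²·4/6² = -6/5 kN·m
Superposition: M = Σ M_i = -468/125 kN·m ≈ -3.744000 kN·m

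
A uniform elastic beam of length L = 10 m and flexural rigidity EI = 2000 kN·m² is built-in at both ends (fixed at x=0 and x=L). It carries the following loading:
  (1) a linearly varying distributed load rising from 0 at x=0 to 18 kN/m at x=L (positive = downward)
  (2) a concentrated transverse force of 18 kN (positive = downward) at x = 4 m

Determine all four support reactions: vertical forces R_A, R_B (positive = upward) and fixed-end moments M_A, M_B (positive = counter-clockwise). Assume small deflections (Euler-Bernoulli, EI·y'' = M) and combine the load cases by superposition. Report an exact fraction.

R_A = 4833/125 kN, M_A = 2148/25 kN·m, R_B = 8667/125 kN, M_B = -2682/25 kN·m

Load 1 — triangular load w₀=18 kN/m (0→w₀ over full span):
  R_A = 3w₀L/20 = 3·18·10/20 = 27 kN
  M_A = w₀L²/30 = 18·10²/30 = 60 kN·m
  R_B = 7w₀L/20 = 7·18·10/20 = 63 kN
  M_B = -w₀L²/20 = -18·10²/20 = -90 kN·m
Load 2 — point force P=18 kN at a=4 m (b=L-a=6):
  R_A = Pb²(3a+b)/L³ = 18·6²·(3·4+6)/10³ = 1458/125 kN
  M_A = Pab²/L² = 18·4·6²/10² = 648/25 kN·m
  R_B = Pa²(a+3b)/L³ = 18·4²·(4+3·6)/10³ = 792/125 kN
  M_B = -Pa²b/L² = -18·4²·6/10² = -432/25 kN·m
Superposition: R_A = 4833/125 kN, M_A = 2148/25 kN·m, R_B = 8667/125 kN, M_B = -2682/25 kN·m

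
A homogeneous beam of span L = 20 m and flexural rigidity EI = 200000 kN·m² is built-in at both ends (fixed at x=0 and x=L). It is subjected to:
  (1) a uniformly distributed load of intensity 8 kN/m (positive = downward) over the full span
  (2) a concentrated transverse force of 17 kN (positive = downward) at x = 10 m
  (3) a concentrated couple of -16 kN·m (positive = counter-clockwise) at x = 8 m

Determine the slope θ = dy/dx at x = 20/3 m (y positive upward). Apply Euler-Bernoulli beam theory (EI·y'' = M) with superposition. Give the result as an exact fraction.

Load 1 — uniform load w=8 kN/m over full span:
  θ_1 = -wx(L-x)(L-2x)/(12EI) = -8·(20/3)·(20-(20/3))·(20-2·(20/3))/(12·200000) = -4/2025 rad
Load 2 — point force P=17 kN at a=10 m (b=L-a=10):
  θ_2 = -Pb²x(2aL-(3a+b)x)/(2L³EI)  [x≤a] = -17·10²·(20/3)·(2·10·20-(3·10+10)·(20/3))/(2·20³·200000) = -17/36000 rad
Load 3 — applied couple M₀=-16 kN·m at a=8 m (b=L-a=12):
  θ_3 = (R_Ax²/2 - M_Ax)/EI  [x≤a] with R_A=-144/125, M_A=-48/25 = ((-144/125)·(20/3)²/2 - (-48/25)·(20/3))/200000 = -1/15625 rad
Superposition: θ = Σ θ_i = -101717/40500000 rad ≈ -0.002512 rad

θ(20/3) = -101717/40500000 rad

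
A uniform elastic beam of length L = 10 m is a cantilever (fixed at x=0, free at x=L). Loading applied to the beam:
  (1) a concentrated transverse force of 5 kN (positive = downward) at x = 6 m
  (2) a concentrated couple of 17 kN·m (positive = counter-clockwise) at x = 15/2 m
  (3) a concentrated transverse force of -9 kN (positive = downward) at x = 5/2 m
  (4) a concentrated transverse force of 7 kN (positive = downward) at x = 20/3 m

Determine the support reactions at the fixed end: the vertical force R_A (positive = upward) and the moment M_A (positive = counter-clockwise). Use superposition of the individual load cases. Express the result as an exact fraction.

R_A = 3 kN, M_A = 223/6 kN·m

Load 1 — point force P=5 kN at a=6 m (b=L-a=4):
  R_A = P = 5 kN
  M_A = Pa = 5·6 = 30 kN·m
Load 2 — applied couple M₀=17 kN·m at a=15/2 m (b=L-a=5/2):
  R_A = 0 kN
  M_A = -M₀ = -17 kN·m
Load 3 — point force P=-9 kN at a=5/2 m (b=L-a=15/2):
  R_A = P = (-9) = -9 kN
  M_A = Pa = (-9)·(5/2) = -45/2 kN·m
Load 4 — point force P=7 kN at a=20/3 m (b=L-a=10/3):
  R_A = P = 7 kN
  M_A = Pa = 7·(20/3) = 140/3 kN·m
Superposition: R_A = 3 kN, M_A = 223/6 kN·m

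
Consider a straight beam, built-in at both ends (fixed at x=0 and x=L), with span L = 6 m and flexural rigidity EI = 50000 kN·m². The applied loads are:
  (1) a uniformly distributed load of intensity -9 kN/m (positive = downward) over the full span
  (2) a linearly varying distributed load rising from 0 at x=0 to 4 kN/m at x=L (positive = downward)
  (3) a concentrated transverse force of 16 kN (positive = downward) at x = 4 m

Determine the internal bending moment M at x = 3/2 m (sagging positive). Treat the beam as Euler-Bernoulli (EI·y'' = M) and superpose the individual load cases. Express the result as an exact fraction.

Load 1 — uniform load w=-9 kN/m over full span:
  M_1 = wLx/2 - wL²/12 - wx²/2 = (-9)·6·(3/2)/2 - (-9)·6²/12 - (-9)·(3/2)²/2 = -27/8 kN·m
Load 2 — triangular load w₀=4 kN/m (0→w₀ over full span):
  M_2 = 3w₀Lx/20 - w₀L²/30 - w₀x³/(6L) = 3·4·6·(3/2)/20 - 4·6²/30 - 4·(3/2)³/(6·6) = 9/40 kN·m
Load 3 — point force P=16 kN at a=4 m (b=L-a=2):
  M_3 = Pb²(3a+b)x/L³ - Pab²/L²  [x≤a] = 16·2²·(3·4+2)·(3/2)/6³ - 16·4·2²/6² = -8/9 kN·m
Superposition: M = Σ M_i = -727/180 kN·m ≈ -4.038889 kN·m

M(3/2) = -727/180 kN·m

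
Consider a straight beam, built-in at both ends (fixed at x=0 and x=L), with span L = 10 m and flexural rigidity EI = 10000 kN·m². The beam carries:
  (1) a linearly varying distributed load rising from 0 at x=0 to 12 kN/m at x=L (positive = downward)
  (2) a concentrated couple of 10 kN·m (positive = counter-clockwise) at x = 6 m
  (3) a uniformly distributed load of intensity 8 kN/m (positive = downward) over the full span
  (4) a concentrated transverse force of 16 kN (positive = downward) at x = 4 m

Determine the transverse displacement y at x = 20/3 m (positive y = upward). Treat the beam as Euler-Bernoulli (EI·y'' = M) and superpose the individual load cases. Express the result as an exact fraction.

Load 1 — triangular load w₀=12 kN/m (0→w₀ over full span):
  y_1 = -w₀x²(L-x)²(x+2L)/(120LEI) = -12·(20/3)²·(10-(20/3))²·((20/3)+2·10)/(120·10·10000) = -16/1215 m
Load 2 — applied couple M₀=10 kN·m at a=6 m (b=L-a=4):
  y_2 = (R_Ax³/6 - M_Ax²/2 - M₀(x-a)²/2)/EI  [x>a] with R_A=36/25, M_A=16/5 = ((36/25)·(20/3)³/6 - (16/5)·(20/3)²/2 - 10·((20/3)-6)²/2)/10000 = -1/4500 m
Load 3 — uniform load w=8 kN/m over full span:
  y_3 = -wx²(L-x)²/(24EI) = -8·(20/3)²·(10-(20/3))²/(24·10000) = -4/243 m
Load 4 — point force P=16 kN at a=4 m (b=L-a=6):
  y_4 = -Pa²(L-x)²(3bL-(3b+a)(L-x))/(6L³EI)  [x>a] = -16·4²·(10-(20/3))²·(3·6·10-(3·6+4)·(10-(20/3)))/(6·10³·10000) = -256/50625 m
Superposition: y = Σ y_i = -7069/202500 m ≈ -0.034909 m

y(20/3) = -7069/202500 m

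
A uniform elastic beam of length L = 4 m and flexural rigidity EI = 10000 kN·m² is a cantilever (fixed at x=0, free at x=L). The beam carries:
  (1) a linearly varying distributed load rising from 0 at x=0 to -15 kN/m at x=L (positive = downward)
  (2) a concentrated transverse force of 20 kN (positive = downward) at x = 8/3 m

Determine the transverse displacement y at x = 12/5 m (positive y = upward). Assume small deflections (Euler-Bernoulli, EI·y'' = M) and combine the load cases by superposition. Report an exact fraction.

Load 1 — triangular load w₀=-15 kN/m (0→w₀ over full span):
  y_1 = (w₀Lx³/12-w₀L²x²/6-w₀x⁵/(120L))/EI = ((-15)·4·(12/5)³/12-(-15)·4²·(12/5)²/6-(-15)·(12/5)⁵/(120·4))/10000 = 31986/1953125 m
Load 2 — point force P=20 kN at a=8/3 m (b=L-a=4/3):
  y_2 = -Px²(3a-x)/(6EI)  [x≤a] = -20·(12/5)²·(3·(8/3)-(12/5))/(6·10000) = -168/15625 m
Superposition: y = Σ y_i = 10986/1953125 m ≈ 0.005625 m

y(12/5) = 10986/1953125 m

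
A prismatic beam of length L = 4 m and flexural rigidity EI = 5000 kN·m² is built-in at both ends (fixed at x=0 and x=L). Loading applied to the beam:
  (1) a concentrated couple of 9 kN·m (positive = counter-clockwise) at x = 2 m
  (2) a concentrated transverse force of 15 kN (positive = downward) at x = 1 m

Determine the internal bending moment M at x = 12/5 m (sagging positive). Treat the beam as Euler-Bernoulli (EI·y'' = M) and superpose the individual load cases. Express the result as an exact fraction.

M(12/5) = -177/80 kN·m

Load 1 — applied couple M₀=9 kN·m at a=2 m (b=L-a=2):
  M_1 = R_Ax - M_A - M₀  [x>a] with R_A=27/8, M_A=9/4 = (27/8)·(12/5) - (9/4) - 9 = -63/20 kN·m
Load 2 — point force P=15 kN at a=1 m (b=L-a=3):
  M_2 = Pa²(a+3b)(L-x)/L³ - Pa²b/L²  [x>a] = 15·1²·(1+3·3)·(4-(12/5))/4³ - 15·1²·3/4² = 15/16 kN·m
Superposition: M = Σ M_i = -177/80 kN·m ≈ -2.212500 kN·m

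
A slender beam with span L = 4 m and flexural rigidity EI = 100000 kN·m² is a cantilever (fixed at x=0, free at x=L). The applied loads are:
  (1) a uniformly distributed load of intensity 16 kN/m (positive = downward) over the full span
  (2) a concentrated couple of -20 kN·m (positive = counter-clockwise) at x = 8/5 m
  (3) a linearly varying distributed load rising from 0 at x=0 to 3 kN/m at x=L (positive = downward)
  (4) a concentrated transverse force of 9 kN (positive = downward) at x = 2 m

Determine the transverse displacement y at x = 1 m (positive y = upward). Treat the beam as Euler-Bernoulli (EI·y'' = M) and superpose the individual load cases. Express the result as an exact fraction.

y(1) = -12561/16000000 m

Load 1 — uniform load w=16 kN/m over full span:
  y_1 = -wx²(x²-4Lx+6L²)/(24EI) = -16·1²·(1²-4·4·1+6·4²)/(24·100000) = -27/50000 m
Load 2 — applied couple M₀=-20 kN·m at a=8/5 m (b=L-a=12/5):
  y_2 = M₀x²/(2EI)  [x≤a] = (-20)·1²/(2·100000) = -1/10000 m
Load 3 — triangular load w₀=3 kN/m (0→w₀ over full span):
  y_3 = (w₀Lx³/12-w₀L²x²/6-w₀x⁵/(120L))/EI = (3·4·1³/12-3·4²·1²/6-3·1⁵/(120·4))/100000 = -1121/16000000 m
Load 4 — point force P=9 kN at a=2 m (b=L-a=2):
  y_4 = -Px²(3a-x)/(6EI)  [x≤a] = -9·1²·(3·2-1)/(6·100000) = -3/40000 m
Superposition: y = Σ y_i = -12561/16000000 m ≈ -0.000785 m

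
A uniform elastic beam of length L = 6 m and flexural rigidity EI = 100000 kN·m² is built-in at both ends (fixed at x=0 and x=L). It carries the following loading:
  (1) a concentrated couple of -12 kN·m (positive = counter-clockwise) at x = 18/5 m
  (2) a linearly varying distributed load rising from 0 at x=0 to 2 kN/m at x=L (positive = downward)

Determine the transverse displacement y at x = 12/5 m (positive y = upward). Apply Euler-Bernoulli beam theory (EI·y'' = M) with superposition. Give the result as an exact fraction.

Load 1 — applied couple M₀=-12 kN·m at a=18/5 m (b=L-a=12/5):
  y_1 = (R_Ax³/6 - M_Ax²/2)/EI  [x≤a] with R_A=-72/25, M_A=-96/25 = ((-72/25)·(12/5)³/6 - (-96/25)·(12/5)²/2)/100000 = 432/9765625 m
Load 2 — triangular load w₀=2 kN/m (0→w₀ over full span):
  y_2 = -w₀x²(L-x)²(x+2L)/(120LEI) = -2·(12/5)²·(6-(12/5))²·((12/5)+2·6)/(120·6·100000) = -1458/48828125 m
Superposition: y = Σ y_i = 702/48828125 m ≈ 0.000014 m

y(12/5) = 702/48828125 m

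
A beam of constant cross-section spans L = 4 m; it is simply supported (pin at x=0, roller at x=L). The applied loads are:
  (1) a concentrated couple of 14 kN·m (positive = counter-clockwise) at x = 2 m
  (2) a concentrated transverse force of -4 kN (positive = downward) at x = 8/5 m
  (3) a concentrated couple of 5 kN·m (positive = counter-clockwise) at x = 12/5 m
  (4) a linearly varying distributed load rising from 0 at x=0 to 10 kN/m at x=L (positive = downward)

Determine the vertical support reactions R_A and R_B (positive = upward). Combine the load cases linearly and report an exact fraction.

Load 1 — applied couple M₀=14 kN·m at a=2 m (b=L-a=2):
  R_A = M₀/L = 14/4 = 7/2 kN
  R_B = -M₀/L = -14/4 = -7/2 kN
Load 2 — point force P=-4 kN at a=8/5 m (b=L-a=12/5):
  R_A = Pb/L = (-4)·(12/5)/4 = -12/5 kN
  R_B = Pa/L = (-4)·(8/5)/4 = -8/5 kN
Load 3 — applied couple M₀=5 kN·m at a=12/5 m (b=L-a=8/5):
  R_A = M₀/L = 5/4 kN
  R_B = -M₀/L = -5/4 kN
Load 4 — triangular load w₀=10 kN/m (0→w₀ over full span):
  R_A = w₀L/6 = 10·4/6 = 20/3 kN
  R_B = w₀L/3 = 10·4/3 = 40/3 kN
Superposition: R_A = 541/60 kN, R_B = 419/60 kN

R_A = 541/60 kN, R_B = 419/60 kN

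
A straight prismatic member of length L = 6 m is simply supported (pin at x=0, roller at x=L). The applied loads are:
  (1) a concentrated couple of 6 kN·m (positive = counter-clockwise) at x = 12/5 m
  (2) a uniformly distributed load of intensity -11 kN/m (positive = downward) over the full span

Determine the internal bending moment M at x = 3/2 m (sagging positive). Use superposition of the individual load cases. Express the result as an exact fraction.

M(3/2) = -285/8 kN·m

Load 1 — applied couple M₀=6 kN·m at a=12/5 m (b=L-a=18/5):
  M_1 = M₀x/L  [x≤a] = 6·(3/2)/6 = 3/2 kN·m
Load 2 — uniform load w=-11 kN/m over full span:
  M_2 = wx(L-x)/2 = (-11)·(3/2)·(6-(3/2))/2 = -297/8 kN·m
Superposition: M = Σ M_i = -285/8 kN·m ≈ -35.625000 kN·m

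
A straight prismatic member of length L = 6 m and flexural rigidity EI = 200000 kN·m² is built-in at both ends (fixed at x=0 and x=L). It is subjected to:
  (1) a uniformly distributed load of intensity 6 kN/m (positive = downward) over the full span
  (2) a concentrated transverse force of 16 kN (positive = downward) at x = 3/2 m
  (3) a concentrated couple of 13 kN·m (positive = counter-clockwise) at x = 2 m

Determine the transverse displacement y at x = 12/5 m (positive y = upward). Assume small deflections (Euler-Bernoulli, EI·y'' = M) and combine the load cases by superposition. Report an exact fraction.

y(12/5) = -14229/125000000 m

Load 1 — uniform load w=6 kN/m over full span:
  y_1 = -wx²(L-x)²/(24EI) = -6·(12/5)²·(6-(12/5))²/(24·200000) = -729/7812500 m
Load 2 — point force P=16 kN at a=3/2 m (b=L-a=9/2):
  y_2 = -Pa²(L-x)²(3bL-(3b+a)(L-x))/(6L³EI)  [x>a] = -16·(3/2)²·(6-(12/5))²·(3·(9/2)·6-(3·(9/2)+(3/2))·(6-(12/5)))/(6·6³·200000) = -243/5000000 m
Load 3 — applied couple M₀=13 kN·m at a=2 m (b=L-a=4):
  y_3 = (R_Ax³/6 - M_Ax²/2 - M₀(x-a)²/2)/EI  [x>a] with R_A=26/9, M_A=0 = ((26/9)·(12/5)³/6 - 0·(12/5)²/2 - 13·((12/5)-2)²/2)/200000 = 351/12500000 m
Superposition: y = Σ y_i = -14229/125000000 m ≈ -0.000114 m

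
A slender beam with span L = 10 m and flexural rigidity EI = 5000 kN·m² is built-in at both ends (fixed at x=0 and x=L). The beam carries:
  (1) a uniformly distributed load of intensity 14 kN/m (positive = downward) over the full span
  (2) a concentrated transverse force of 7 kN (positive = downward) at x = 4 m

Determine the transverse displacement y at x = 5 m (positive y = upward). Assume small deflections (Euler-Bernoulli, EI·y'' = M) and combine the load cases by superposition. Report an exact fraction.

y(5) = -1589/20000 m

Load 1 — uniform load w=14 kN/m over full span:
  y_1 = -wx²(L-x)²/(24EI) = -14·5²·(10-5)²/(24·5000) = -7/96 m
Load 2 — point force P=7 kN at a=4 m (b=L-a=6):
  y_2 = -Pa²(L-x)²(3bL-(3b+a)(L-x))/(6L³EI)  [x>a] = -7·4²·(10-5)²·(3·6·10-(3·6+4)·(10-5))/(6·10³·5000) = -49/7500 m
Superposition: y = Σ y_i = -1589/20000 m ≈ -0.079450 m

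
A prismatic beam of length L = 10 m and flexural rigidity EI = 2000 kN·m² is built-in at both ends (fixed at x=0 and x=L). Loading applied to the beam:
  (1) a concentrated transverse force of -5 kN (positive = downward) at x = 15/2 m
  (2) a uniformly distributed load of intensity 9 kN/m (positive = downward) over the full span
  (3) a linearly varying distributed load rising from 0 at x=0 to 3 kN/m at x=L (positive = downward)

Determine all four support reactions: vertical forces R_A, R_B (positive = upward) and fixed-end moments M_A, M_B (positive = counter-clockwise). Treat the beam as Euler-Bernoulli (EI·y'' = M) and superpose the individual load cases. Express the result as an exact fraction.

Load 1 — point force P=-5 kN at a=15/2 m (b=L-a=5/2):
  R_A = Pb²(3a+b)/L³ = (-5)·(5/2)²·(3·(15/2)+(5/2))/10³ = -25/32 kN
  M_A = Pab²/L² = (-5)·(15/2)·(5/2)²/10² = -75/32 kN·m
  R_B = Pa²(a+3b)/L³ = (-5)·(15/2)²·((15/2)+3·(5/2))/10³ = -135/32 kN
  M_B = -Pa²b/L² = -(-5)·(15/2)²·(5/2)/10² = 225/32 kN·m
Load 2 — uniform load w=9 kN/m over full span:
  R_A = wL/2 = 9·10/2 = 45 kN
  M_A = wL²/12 = 9·10²/12 = 75 kN·m
  R_B = wL/2 = 9·10/2 = 45 kN
  M_B = -wL²/12 = -9·10²/12 = -75 kN·m
Load 3 — triangular load w₀=3 kN/m (0→w₀ over full span):
  R_A = 3w₀L/20 = 3·3·10/20 = 9/2 kN
  M_A = w₀L²/30 = 3·10²/30 = 10 kN·m
  R_B = 7w₀L/20 = 7·3·10/20 = 21/2 kN
  M_B = -w₀L²/20 = -3·10²/20 = -15 kN·m
Superposition: R_A = 1559/32 kN, M_A = 2645/32 kN·m, R_B = 1641/32 kN, M_B = -2655/32 kN·m

R_A = 1559/32 kN, M_A = 2645/32 kN·m, R_B = 1641/32 kN, M_B = -2655/32 kN·m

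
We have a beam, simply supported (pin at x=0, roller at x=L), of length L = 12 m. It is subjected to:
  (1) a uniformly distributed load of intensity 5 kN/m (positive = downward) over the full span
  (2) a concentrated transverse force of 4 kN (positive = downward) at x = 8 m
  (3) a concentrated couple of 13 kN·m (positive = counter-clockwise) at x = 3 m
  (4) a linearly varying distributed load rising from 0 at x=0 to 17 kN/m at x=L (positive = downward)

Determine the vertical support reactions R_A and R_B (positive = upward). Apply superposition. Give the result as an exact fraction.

R_A = 797/12 kN, R_B = 1195/12 kN

Load 1 — uniform load w=5 kN/m over full span:
  R_A = wL/2 = 5·12/2 = 30 kN
  R_B = wL/2 = 5·12/2 = 30 kN
Load 2 — point force P=4 kN at a=8 m (b=L-a=4):
  R_A = Pb/L = 4·4/12 = 4/3 kN
  R_B = Pa/L = 4·8/12 = 8/3 kN
Load 3 — applied couple M₀=13 kN·m at a=3 m (b=L-a=9):
  R_A = M₀/L = 13/12 kN
  R_B = -M₀/L = -13/12 kN
Load 4 — triangular load w₀=17 kN/m (0→w₀ over full span):
  R_A = w₀L/6 = 17·12/6 = 34 kN
  R_B = w₀L/3 = 17·12/3 = 68 kN
Superposition: R_A = 797/12 kN, R_B = 1195/12 kN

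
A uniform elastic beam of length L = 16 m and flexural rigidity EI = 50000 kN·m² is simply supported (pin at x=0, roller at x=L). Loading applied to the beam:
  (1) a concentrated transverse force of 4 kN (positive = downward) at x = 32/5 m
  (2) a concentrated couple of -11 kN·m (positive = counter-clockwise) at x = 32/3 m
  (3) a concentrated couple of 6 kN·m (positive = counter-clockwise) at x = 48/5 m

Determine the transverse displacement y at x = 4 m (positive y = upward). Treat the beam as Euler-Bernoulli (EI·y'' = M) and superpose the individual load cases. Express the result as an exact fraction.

Load 1 — point force P=4 kN at a=32/5 m (b=L-a=48/5):
  y_1 = -Pbx(L²-b²-x²)/(6LEI)  [x≤a] = -4·(48/5)·4·(16²-(48/5)²-4²)/(6·16·50000) = -1848/390625 m
Load 2 — applied couple M₀=-11 kN·m at a=32/3 m (b=L-a=16/3):
  y_2 = (M₀x³/(6L)+C₁x)/EI  [x≤a] with C₁=M₀(3b²-L²)/(6L)=176/9 = ((-11)·4³/(6·16)+(176/9)·4)/50000 = 319/225000 m
Load 3 — applied couple M₀=6 kN·m at a=48/5 m (b=L-a=32/5):
  y_3 = (M₀x³/(6L)+C₁x)/EI  [x≤a] with C₁=M₀(3b²-L²)/(6L)=-208/25 = (6·4³/(6·16)+(-208/25)·4)/50000 = -183/312500 m
Superposition: y = Σ y_i = -109651/28125000 m ≈ -0.003899 m

y(4) = -109651/28125000 m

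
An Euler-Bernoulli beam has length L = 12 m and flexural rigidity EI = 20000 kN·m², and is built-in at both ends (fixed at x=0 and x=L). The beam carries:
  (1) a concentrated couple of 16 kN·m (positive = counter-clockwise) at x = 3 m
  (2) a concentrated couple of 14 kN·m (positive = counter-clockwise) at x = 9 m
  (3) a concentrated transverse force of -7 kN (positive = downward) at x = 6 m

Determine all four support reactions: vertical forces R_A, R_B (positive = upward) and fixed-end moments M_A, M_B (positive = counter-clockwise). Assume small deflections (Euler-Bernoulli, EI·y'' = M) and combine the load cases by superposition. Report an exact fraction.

Load 1 — applied couple M₀=16 kN·m at a=3 m (b=L-a=9):
  R_A = 6M₀ab/L³ = 6·16·3·9/12³ = 3/2 kN
  M_A = M₀b(2a-b)/L² = 16·9·(2·3-9)/12² = -3 kN·m
  R_B = -6M₀ab/L³ = -6·16·3·9/12³ = -3/2 kN
  M_B = M₀a(2b-a)/L² = 16·3·(2·9-3)/12² = 5 kN·m
Load 2 — applied couple M₀=14 kN·m at a=9 m (b=L-a=3):
  R_A = 6M₀ab/L³ = 6·14·9·3/12³ = 21/16 kN
  M_A = M₀b(2a-b)/L² = 14·3·(2·9-3)/12² = 35/8 kN·m
  R_B = -6M₀ab/L³ = -6·14·9·3/12³ = -21/16 kN
  M_B = M₀a(2b-a)/L² = 14·9·(2·3-9)/12² = -21/8 kN·m
Load 3 — point force P=-7 kN at a=6 m (b=L-a=6):
  R_A = Pb²(3a+b)/L³ = (-7)·6²·(3·6+6)/12³ = -7/2 kN
  M_A = Pab²/L² = (-7)·6·6²/12² = -21/2 kN·m
  R_B = Pa²(a+3b)/L³ = (-7)·6²·(6+3·6)/12³ = -7/2 kN
  M_B = -Pa²b/L² = -(-7)·6²·6/12² = 21/2 kN·m
Superposition: R_A = -11/16 kN, M_A = -73/8 kN·m, R_B = -101/16 kN, M_B = 103/8 kN·m

R_A = -11/16 kN, M_A = -73/8 kN·m, R_B = -101/16 kN, M_B = 103/8 kN·m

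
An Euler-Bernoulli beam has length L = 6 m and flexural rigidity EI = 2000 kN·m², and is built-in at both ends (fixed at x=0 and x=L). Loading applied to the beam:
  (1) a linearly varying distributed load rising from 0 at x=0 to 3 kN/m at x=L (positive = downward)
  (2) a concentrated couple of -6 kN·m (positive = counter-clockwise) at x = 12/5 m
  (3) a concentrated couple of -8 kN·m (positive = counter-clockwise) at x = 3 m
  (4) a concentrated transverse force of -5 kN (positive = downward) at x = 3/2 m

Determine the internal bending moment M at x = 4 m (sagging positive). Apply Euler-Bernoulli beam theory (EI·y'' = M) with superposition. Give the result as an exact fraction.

Load 1 — triangular load w₀=3 kN/m (0→w₀ over full span):
  M_1 = 3w₀Lx/20 - w₀L²/30 - w₀x³/(6L) = 3·3·6·4/20 - 3·6²/30 - 3·4³/(6·6) = 28/15 kN·m
Load 2 — applied couple M₀=-6 kN·m at a=12/5 m (b=L-a=18/5):
  M_2 = R_Ax - M_A - M₀  [x>a] with R_A=-36/25, M_A=-18/25 = (-36/25)·4 - (-18/25) - (-6) = 24/25 kN·m
Load 3 — applied couple M₀=-8 kN·m at a=3 m (b=L-a=3):
  M_3 = R_Ax - M_A - M₀  [x>a] with R_A=-2, M_A=-2 = (-2)·4 - (-2) - (-8) = 2 kN·m
Load 4 — point force P=-5 kN at a=3/2 m (b=L-a=9/2):
  M_4 = Pa²(a+3b)(L-x)/L³ - Pa²b/L²  [x>a] = (-5)·(3/2)²·((3/2)+3·(9/2))·(6-4)/6³ - (-5)·(3/2)²·(9/2)/6² = -5/32 kN·m
Superposition: M = Σ M_i = 11209/2400 kN·m ≈ 4.670417 kN·m

M(4) = 11209/2400 kN·m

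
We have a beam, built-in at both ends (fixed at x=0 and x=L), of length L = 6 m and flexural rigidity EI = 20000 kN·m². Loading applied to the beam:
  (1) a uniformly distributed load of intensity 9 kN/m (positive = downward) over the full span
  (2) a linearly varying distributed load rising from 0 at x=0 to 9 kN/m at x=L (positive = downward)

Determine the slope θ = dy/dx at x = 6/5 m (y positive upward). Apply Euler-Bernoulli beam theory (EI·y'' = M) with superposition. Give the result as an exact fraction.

θ(6/5) = -891/781250 rad

Load 1 — uniform load w=9 kN/m over full span:
  θ_1 = -wx(L-x)(L-2x)/(12EI) = -9·(6/5)·(6-(6/5))·(6-2·(6/5))/(12·20000) = -243/312500 rad
Load 2 — triangular load w₀=9 kN/m (0→w₀ over full span):
  θ_2 = -w₀(2x(L-x)(L-2x)(x+2L)+x²(L-x)²)/(120LEI) = -9·(2·(6/5)·(6-(6/5))·(6-2·(6/5))·((6/5)+2·6)+(6/5)²·(6-(6/5))²)/(120·6·20000) = -567/1562500 rad
Superposition: θ = Σ θ_i = -891/781250 rad ≈ -0.001140 rad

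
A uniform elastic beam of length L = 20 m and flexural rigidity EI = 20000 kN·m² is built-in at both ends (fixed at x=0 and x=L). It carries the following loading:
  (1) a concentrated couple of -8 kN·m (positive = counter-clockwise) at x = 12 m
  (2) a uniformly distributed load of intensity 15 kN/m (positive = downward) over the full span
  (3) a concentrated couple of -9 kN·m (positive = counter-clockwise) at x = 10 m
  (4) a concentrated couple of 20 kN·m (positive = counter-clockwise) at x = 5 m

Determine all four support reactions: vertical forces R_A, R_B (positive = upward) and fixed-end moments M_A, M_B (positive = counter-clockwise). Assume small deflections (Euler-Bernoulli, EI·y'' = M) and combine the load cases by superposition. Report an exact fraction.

Load 1 — applied couple M₀=-8 kN·m at a=12 m (b=L-a=8):
  R_A = 6M₀ab/L³ = 6·(-8)·12·8/20³ = -72/125 kN
  M_A = M₀b(2a-b)/L² = (-8)·8·(2·12-8)/20² = -64/25 kN·m
  R_B = -6M₀ab/L³ = -6·(-8)·12·8/20³ = 72/125 kN
  M_B = M₀a(2b-a)/L² = (-8)·12·(2·8-12)/20² = -24/25 kN·m
Load 2 — uniform load w=15 kN/m over full span:
  R_A = wL/2 = 15·20/2 = 150 kN
  M_A = wL²/12 = 15·20²/12 = 500 kN·m
  R_B = wL/2 = 15·20/2 = 150 kN
  M_B = -wL²/12 = -15·20²/12 = -500 kN·m
Load 3 — applied couple M₀=-9 kN·m at a=10 m (b=L-a=10):
  R_A = 6M₀ab/L³ = 6·(-9)·10·10/20³ = -27/40 kN
  M_A = M₀b(2a-b)/L² = (-9)·10·(2·10-10)/20² = -9/4 kN·m
  R_B = -6M₀ab/L³ = -6·(-9)·10·10/20³ = 27/40 kN
  M_B = M₀a(2b-a)/L² = (-9)·10·(2·10-10)/20² = -9/4 kN·m
Load 4 — applied couple M₀=20 kN·m at a=5 m (b=L-a=15):
  R_A = 6M₀ab/L³ = 6·20·5·15/20³ = 9/8 kN
  M_A = M₀b(2a-b)/L² = 20·15·(2·5-15)/20² = -15/4 kN·m
  R_B = -6M₀ab/L³ = -6·20·5·15/20³ = -9/8 kN
  M_B = M₀a(2b-a)/L² = 20·5·(2·15-5)/20² = 25/4 kN·m
Superposition: R_A = 74937/500 kN, M_A = 12286/25 kN·m, R_B = 75063/500 kN, M_B = -12424/25 kN·m

R_A = 74937/500 kN, M_A = 12286/25 kN·m, R_B = 75063/500 kN, M_B = -12424/25 kN·m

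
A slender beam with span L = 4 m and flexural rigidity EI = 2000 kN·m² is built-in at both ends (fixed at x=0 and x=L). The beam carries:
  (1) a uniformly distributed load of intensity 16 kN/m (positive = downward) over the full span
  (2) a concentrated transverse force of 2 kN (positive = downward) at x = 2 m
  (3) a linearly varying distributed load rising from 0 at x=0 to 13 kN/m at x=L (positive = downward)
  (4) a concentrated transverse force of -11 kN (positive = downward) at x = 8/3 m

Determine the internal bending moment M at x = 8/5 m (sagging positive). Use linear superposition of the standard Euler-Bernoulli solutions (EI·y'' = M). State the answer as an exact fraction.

M(8/5) = 40537/3375 kN·m

Load 1 — uniform load w=16 kN/m over full span:
  M_1 = wLx/2 - wL²/12 - wx²/2 = 16·4·(8/5)/2 - 16·4²/12 - 16·(8/5)²/2 = 704/75 kN·m
Load 2 — point force P=2 kN at a=2 m (b=L-a=2):
  M_2 = Pb²(3a+b)x/L³ - Pab²/L²  [x≤a] = 2·2²·(3·2+2)·(8/5)/4³ - 2·2·2²/4² = 3/5 kN·m
Load 3 — triangular load w₀=13 kN/m (0→w₀ over full span):
  M_3 = 3w₀Lx/20 - w₀L²/30 - w₀x³/(6L) = 3·13·4·(8/5)/20 - 13·4²/30 - 13·(8/5)³/(6·4) = 416/125 kN·m
Load 4 — point force P=-11 kN at a=8/3 m (b=L-a=4/3):
  M_4 = Pb²(3a+b)x/L³ - Pab²/L²  [x≤a] = (-11)·(4/3)²·(3·(8/3)+(4/3))·(8/5)/4³ - (-11)·(8/3)·(4/3)²/4² = -176/135 kN·m
Superposition: M = Σ M_i = 40537/3375 kN·m ≈ 12.010963 kN·m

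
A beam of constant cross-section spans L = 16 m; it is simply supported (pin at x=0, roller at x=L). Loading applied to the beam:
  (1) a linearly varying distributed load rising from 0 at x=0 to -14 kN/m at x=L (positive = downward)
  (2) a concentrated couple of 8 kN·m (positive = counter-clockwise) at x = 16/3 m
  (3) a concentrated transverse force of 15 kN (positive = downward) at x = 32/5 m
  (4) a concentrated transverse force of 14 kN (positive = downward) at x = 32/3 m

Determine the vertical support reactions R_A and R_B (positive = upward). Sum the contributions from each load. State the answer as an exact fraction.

R_A = -139/6 kN, R_B = -359/6 kN

Load 1 — triangular load w₀=-14 kN/m (0→w₀ over full span):
  R_A = w₀L/6 = (-14)·16/6 = -112/3 kN
  R_B = w₀L/3 = (-14)·16/3 = -224/3 kN
Load 2 — applied couple M₀=8 kN·m at a=16/3 m (b=L-a=32/3):
  R_A = M₀/L = 8/16 = 1/2 kN
  R_B = -M₀/L = -8/16 = -1/2 kN
Load 3 — point force P=15 kN at a=32/5 m (b=L-a=48/5):
  R_A = Pb/L = 15·(48/5)/16 = 9 kN
  R_B = Pa/L = 15·(32/5)/16 = 6 kN
Load 4 — point force P=14 kN at a=32/3 m (b=L-a=16/3):
  R_A = Pb/L = 14·(16/3)/16 = 14/3 kN
  R_B = Pa/L = 14·(32/3)/16 = 28/3 kN
Superposition: R_A = -139/6 kN, R_B = -359/6 kN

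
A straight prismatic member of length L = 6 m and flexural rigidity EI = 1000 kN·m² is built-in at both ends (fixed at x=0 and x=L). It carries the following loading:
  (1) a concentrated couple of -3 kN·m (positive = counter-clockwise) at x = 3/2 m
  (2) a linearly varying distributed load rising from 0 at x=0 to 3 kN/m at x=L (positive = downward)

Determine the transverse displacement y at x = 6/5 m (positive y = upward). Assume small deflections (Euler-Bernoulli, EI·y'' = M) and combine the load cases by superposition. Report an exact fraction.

Load 1 — applied couple M₀=-3 kN·m at a=3/2 m (b=L-a=9/2):
  y_1 = (R_Ax³/6 - M_Ax²/2)/EI  [x≤a] with R_A=-9/16, M_A=9/16 = ((-9/16)·(6/5)³/6 - (9/16)·(6/5)²/2)/1000 = -567/1000000 m
Load 2 — triangular load w₀=3 kN/m (0→w₀ over full span):
  y_2 = -w₀x²(L-x)²(x+2L)/(120LEI) = -3·(6/5)²·(6-(6/5))²·((6/5)+2·6)/(120·6·1000) = -3564/1953125 m
Superposition: y = Σ y_i = -298971/125000000 m ≈ -0.002392 m

y(6/5) = -298971/125000000 m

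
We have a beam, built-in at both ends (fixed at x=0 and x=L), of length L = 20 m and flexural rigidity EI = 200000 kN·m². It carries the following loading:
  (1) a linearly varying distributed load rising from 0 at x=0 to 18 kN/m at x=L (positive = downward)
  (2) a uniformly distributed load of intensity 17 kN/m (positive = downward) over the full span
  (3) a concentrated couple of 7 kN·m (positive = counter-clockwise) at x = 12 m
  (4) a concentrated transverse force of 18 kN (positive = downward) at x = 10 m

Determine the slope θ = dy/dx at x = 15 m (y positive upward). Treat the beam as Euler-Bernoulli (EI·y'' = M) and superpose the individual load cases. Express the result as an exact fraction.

θ(15) = 140293/16000000 rad

Load 1 — triangular load w₀=18 kN/m (0→w₀ over full span):
  θ_1 = -w₀(2x(L-x)(L-2x)(x+2L)+x²(L-x)²)/(120LEI) = -18·(2·15·(20-15)·(20-2·15)·(15+2·20)+15²·(20-15)²)/(120·20·200000) = 369/128000 rad
Load 2 — uniform load w=17 kN/m over full span:
  θ_2 = -wx(L-x)(L-2x)/(12EI) = -17·15·(20-15)·(20-2·15)/(12·200000) = 17/3200 rad
Load 3 — applied couple M₀=7 kN·m at a=12 m (b=L-a=8):
  θ_3 = (R_Ax²/2 - M_Ax - M₀(x-a))/EI  [x>a] with R_A=63/125, M_A=56/25 = ((63/125)·15²/2 - (56/25)·15 - 7·(15-12))/200000 = 21/2000000 rad
Load 4 — point force P=18 kN at a=10 m (b=L-a=10):
  θ_4 = Pa²(L-x)(2bL-(3b+a)(L-x))/(2L³EI)  [x>a] = 18·10²·(20-15)·(2·10·20-(3·10+10)·(20-15))/(2·20³·200000) = 9/16000 rad
Superposition: θ = Σ θ_i = 140293/16000000 rad ≈ 0.008768 rad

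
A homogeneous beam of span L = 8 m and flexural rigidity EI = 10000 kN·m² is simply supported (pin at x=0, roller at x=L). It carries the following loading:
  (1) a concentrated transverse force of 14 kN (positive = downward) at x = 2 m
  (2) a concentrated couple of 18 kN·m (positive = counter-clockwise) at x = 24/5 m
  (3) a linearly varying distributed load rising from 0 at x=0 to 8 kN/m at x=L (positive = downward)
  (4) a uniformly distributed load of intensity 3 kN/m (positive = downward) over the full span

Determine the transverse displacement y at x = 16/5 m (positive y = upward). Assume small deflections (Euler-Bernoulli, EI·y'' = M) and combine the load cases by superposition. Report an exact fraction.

y(16/5) = -2829559/58593750 m

Load 1 — point force P=14 kN at a=2 m (b=L-a=6):
  y_1 = -Pa(L-x)(2Lx-a²-x²)/(6LEI)  [x>a] = -14·2·(8-(16/5))·(2·8·(16/5)-2²-(16/5)²)/(6·8·10000) = -1617/156250 m
Load 2 — applied couple M₀=18 kN·m at a=24/5 m (b=L-a=16/5):
  y_2 = (M₀x³/(6L)+C₁x)/EI  [x≤a] with C₁=M₀(3b²-L²)/(6L)=-312/25 = (18·(16/5)³/(6·8)+(-312/25)·(16/5))/10000 = -216/78125 m
Load 3 — triangular load w₀=8 kN/m (0→w₀ over full span):
  y_3 = -w₀x(7L⁴-10L²x²+3x⁴)/(360LEI) = -8·(16/5)·(7·8⁴-10·8²·(16/5)²+3·(16/5)⁴)/(360·8·10000) = -584192/29296875 m
Load 4 — uniform load w=3 kN/m over full span:
  y_4 = -wx(L³-2Lx²+x³)/(24EI) = -3·(16/5)·(8³-2·8·(16/5)²+(16/5)³)/(24·10000) = -5952/390625 m
Superposition: y = Σ y_i = -2829559/58593750 m ≈ -0.048291 m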